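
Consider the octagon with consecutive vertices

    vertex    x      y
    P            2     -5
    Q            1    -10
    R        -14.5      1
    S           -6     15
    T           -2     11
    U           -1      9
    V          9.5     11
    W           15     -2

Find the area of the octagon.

Apply the shoelace formula: 2A = Σ (x_i·y_{i+1} − x_{i+1}·y_i), indices taken mod 8.
P→Q: (2)(-10) − (1)(-5) = -15
Q→R: (1)(1) − (-14.5)(-10) = -144
R→S: (-14.5)(15) − (-6)(1) = -211.5
S→T: (-6)(11) − (-2)(15) = -36
T→U: (-2)(9) − (-1)(11) = -7
U→V: (-1)(11) − (9.5)(9) = -96.5
V→W: (9.5)(-2) − (15)(11) = -184
W→P: (15)(-5) − (2)(-2) = -71
Σ = -765
Area = |Σ|/2 = 382.5.

382.5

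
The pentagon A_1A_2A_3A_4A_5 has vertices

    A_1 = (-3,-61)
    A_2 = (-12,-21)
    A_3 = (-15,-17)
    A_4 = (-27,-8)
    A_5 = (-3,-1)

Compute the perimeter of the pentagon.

146

|A_1A_2| = √((-9)² + (40)²) = √1681 = 41
|A_2A_3| = √((-3)² + (4)²) = √25 = 5
|A_3A_4| = √((-12)² + (9)²) = √225 = 15
|A_4A_5| = √((24)² + (7)²) = √625 = 25
|A_5A_1| = √((0)² + (-60)²) = √3600 = 60
Perimeter = 41 + 5 + 15 + 25 + 60 = 146.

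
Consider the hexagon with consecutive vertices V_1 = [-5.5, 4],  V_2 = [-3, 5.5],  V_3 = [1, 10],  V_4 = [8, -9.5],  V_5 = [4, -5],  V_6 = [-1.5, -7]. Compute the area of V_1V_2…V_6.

Apply Gauss's area formula: 2A = Σ (x_i·y_{i+1} − x_{i+1}·y_i), indices taken mod 6.
V_1→V_2: (-5.5)(5.5) − (-3)(4) = -18.25
V_2→V_3: (-3)(10) − (1)(5.5) = -35.5
V_3→V_4: (1)(-9.5) − (8)(10) = -89.5
V_4→V_5: (8)(-5) − (4)(-9.5) = -2
V_5→V_6: (4)(-7) − (-1.5)(-5) = -35.5
V_6→V_1: (-1.5)(4) − (-5.5)(-7) = -44.5
Σ = -225.25
Area = |Σ|/2 = 112.625.

112.625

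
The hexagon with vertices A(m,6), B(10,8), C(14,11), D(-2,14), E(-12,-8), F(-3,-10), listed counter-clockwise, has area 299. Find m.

10

The doubled signed area Σ (x_i y_{i+1} − x_{i+1} y_i) is linear in m.
With m=0 it equals 418; the coefficient of m is 18 (from the two edges through A).
So 18·m + 418 = 2·299 = 598 ⇒ m = 10.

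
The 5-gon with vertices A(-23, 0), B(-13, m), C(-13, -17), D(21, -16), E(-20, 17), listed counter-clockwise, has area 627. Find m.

-4

Write out the shoelace sum; only the two edges meeting at B involve m:
2·Area = [((-23)·m − (-13)·0) + ((-13)·(-17) − (-13)·m)] + 993
       = -10·m + 1214 = 1254
⇒ m = -4.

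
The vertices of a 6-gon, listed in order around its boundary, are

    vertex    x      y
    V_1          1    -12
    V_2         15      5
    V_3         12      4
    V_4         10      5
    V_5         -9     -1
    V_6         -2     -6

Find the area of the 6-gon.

161

Apply the surveyor's formula: 2A = Σ (x_i·y_{i+1} − x_{i+1}·y_i), indices taken mod 6.
Σ = (185) + (0) + (20) + (35) + (52) + (30) = 322
Area = |Σ|/2 = 161.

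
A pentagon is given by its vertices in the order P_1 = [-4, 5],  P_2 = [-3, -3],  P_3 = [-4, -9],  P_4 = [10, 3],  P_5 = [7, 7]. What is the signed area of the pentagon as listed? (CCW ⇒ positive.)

Σ = (27) + (15) + (78) + (49) + (63) = 232
Signed area = Σ/2 = 116 (positive ⇒ counter-clockwise traversal).

116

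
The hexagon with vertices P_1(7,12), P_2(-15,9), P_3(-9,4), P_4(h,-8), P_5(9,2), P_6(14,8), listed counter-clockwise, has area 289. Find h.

-7

The doubled signed area Σ (x_i y_{i+1} − x_{i+1} y_i) is linear in h.
With h=0 it equals 564; the coefficient of h is -2 (from the two edges through P_4).
So -2·h + 564 = 2·289 = 578 ⇒ h = -7.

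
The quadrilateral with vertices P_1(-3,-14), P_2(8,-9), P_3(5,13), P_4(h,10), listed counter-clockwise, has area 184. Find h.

The doubled signed area Σ (x_i y_{i+1} − x_{i+1} y_i) is linear in h.
With h=0 it equals 368; the coefficient of h is -27 (from the two edges through P_4).
So -27·h + 368 = 2·184 = 368 ⇒ h = 0.

0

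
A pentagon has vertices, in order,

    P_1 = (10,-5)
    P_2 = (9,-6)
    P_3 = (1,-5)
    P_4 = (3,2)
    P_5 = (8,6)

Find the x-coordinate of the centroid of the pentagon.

53/9

Apply the shoelace formula. First the cross-terms c_i = x_i·y_{i+1} − x_{i+1}·y_i:
  -15, -39, 17, 2, -100  ⇒  2A = -135, A = -67.5.
Then Σ (x_i + x_{i+1})·c_i = -2385, so x̄ = -2385 / (6·(-67.5)) = 53/9.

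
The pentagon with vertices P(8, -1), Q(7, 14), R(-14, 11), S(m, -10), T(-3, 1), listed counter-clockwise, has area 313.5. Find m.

The doubled signed area Σ (x_i y_{i+1} − x_{i+1} y_i) is linear in m.
With m=0 it equals 497; the coefficient of m is -10 (from the two edges through S).
So -10·m + 497 = 2·313.5 = 627 ⇒ m = -13.

-13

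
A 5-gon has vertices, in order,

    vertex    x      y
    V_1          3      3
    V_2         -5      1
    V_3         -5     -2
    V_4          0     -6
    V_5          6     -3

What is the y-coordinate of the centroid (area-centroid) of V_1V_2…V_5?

Apply the shoelace formula. First the cross-terms c_i = x_i·y_{i+1} − x_{i+1}·y_i:
  18, 15, 30, 36, 27  ⇒  2A = 126, A = 63.
Then Σ (y_i + y_{i+1})·c_i = -507, so ȳ = -507 / (6·63) = -169/126.

-169/126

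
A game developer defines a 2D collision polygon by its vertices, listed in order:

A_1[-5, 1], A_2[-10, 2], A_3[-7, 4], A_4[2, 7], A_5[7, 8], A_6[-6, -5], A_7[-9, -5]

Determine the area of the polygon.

Apply the shoelace (surveyor's) formula: 2A = Σ (x_i·y_{i+1} − x_{i+1}·y_i), indices taken mod 7.
Σ = (0) + (-26) + (-57) + (-33) + (13) + (-15) + (-34) = -152
Area = |Σ|/2 = 76.

76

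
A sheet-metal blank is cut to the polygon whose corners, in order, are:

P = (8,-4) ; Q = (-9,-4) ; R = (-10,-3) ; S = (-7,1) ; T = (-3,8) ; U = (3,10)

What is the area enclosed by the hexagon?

Apply Gauss's area formula: 2A = Σ (x_i·y_{i+1} − x_{i+1}·y_i), indices taken mod 6.
Σ = (-68) + (-13) + (-31) + (-53) + (-54) + (-92) = -311
Area = |Σ|/2 = 155.5.

155.5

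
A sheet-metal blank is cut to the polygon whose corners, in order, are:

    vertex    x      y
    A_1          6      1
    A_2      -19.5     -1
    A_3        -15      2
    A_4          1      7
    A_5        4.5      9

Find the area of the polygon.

Apply the surveyor's formula: 2A = Σ (x_i·y_{i+1} − x_{i+1}·y_i), indices taken mod 5.
A_1→A_2: (6)(-1) − (-19.5)(1) = 13.5
A_2→A_3: (-19.5)(2) − (-15)(-1) = -54
A_3→A_4: (-15)(7) − (1)(2) = -107
A_4→A_5: (1)(9) − (4.5)(7) = -22.5
A_5→A_1: (4.5)(1) − (6)(9) = -49.5
Σ = -219.5
Area = |Σ|/2 = 109.75.

109.75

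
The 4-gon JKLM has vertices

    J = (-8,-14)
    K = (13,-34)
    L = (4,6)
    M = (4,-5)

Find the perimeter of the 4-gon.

|JK| = √((21)² + (-20)²) = √841 = 29
|KL| = √((-9)² + (40)²) = √1681 = 41
|LM| = √((0)² + (-11)²) = √121 = 11
|MJ| = √((-12)² + (-9)²) = √225 = 15
Perimeter = 29 + 41 + 11 + 15 = 96.

96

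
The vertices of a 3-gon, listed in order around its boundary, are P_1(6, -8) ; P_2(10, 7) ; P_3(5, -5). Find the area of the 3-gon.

Apply the surveyor's formula: 2A = Σ (x_i·y_{i+1} − x_{i+1}·y_i), indices taken mod 3.
P_1→P_2: (6)(7) − (10)(-8) = 122
P_2→P_3: (10)(-5) − (5)(7) = -85
P_3→P_1: (5)(-8) − (6)(-5) = -10
Σ = 27
Area = |Σ|/2 = 13.5.

13.5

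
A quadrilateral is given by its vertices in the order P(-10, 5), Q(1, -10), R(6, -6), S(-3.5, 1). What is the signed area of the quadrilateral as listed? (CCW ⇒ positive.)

Apply the shoelace formula: 2A = Σ (x_i·y_{i+1} − x_{i+1}·y_i), indices taken mod 4.
Σ = (95) + (54) + (-15) + (-7.5) = 126.5
Signed area = Σ/2 = 63.25 (positive ⇒ counter-clockwise traversal).

63.25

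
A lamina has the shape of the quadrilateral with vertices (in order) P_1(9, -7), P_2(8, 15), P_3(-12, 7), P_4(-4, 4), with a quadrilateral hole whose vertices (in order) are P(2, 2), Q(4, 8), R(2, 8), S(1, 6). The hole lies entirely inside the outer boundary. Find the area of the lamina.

Outer boundary:
P_1→P_2: (9)(15) − (8)(-7) = 191
P_2→P_3: (8)(7) − (-12)(15) = 236
P_3→P_4: (-12)(4) − (-4)(7) = -20
P_4→P_1: (-4)(-7) − (9)(4) = -8
Σ = 399
Area = |Σ|/2 = 199.5.
Hole:
Apply the shoelace (surveyor's) formula: 2A = Σ (x_i·y_{i+1} − x_{i+1}·y_i), indices taken mod 4.
Cross-terms: 8, 16, 4, -10  ⇒  Σ = 18
Area = |Σ|/2 = 9.
Net area = 199.5 − 9 = 190.5.

190.5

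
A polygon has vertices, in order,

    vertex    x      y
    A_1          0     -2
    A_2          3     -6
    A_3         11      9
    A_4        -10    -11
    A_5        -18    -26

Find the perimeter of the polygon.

98

|A_1A_2| = √((3)² + (-4)²) = √25 = 5
|A_2A_3| = √((8)² + (15)²) = √289 = 17
|A_3A_4| = √((-21)² + (-20)²) = √841 = 29
|A_4A_5| = √((-8)² + (-15)²) = √289 = 17
|A_5A_1| = √((18)² + (24)²) = √900 = 30
Perimeter = 5 + 17 + 29 + 17 + 30 = 98.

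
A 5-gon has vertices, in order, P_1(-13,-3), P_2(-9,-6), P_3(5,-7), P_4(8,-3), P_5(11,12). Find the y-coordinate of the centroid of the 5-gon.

10/69

Apply the shoelace formula. First the cross-terms c_i = x_i·y_{i+1} − x_{i+1}·y_i:
  51, 93, 41, 129, 123  ⇒  2A = 437, A = 218.5.
Then Σ (y_i + y_{i+1})·c_i = 190, so ȳ = 190 / (6·218.5) = 10/69.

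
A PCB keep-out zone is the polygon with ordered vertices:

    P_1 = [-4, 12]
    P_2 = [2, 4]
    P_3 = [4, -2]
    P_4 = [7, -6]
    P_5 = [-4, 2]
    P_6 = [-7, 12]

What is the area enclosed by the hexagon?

75

Σ = (-40) + (-20) + (-10) + (-10) + (-34) + (-36) = -150
Area = |Σ|/2 = 75.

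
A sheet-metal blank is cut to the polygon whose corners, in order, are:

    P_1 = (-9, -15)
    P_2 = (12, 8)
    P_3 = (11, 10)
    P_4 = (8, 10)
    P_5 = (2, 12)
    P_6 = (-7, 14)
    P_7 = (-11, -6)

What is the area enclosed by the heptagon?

Apply the surveyor's formula: 2A = Σ (x_i·y_{i+1} − x_{i+1}·y_i), indices taken mod 7.
P_1→P_2: (-9)(8) − (12)(-15) = 108
P_2→P_3: (12)(10) − (11)(8) = 32
P_3→P_4: (11)(10) − (8)(10) = 30
P_4→P_5: (8)(12) − (2)(10) = 76
P_5→P_6: (2)(14) − (-7)(12) = 112
P_6→P_7: (-7)(-6) − (-11)(14) = 196
P_7→P_1: (-11)(-15) − (-9)(-6) = 111
Σ = 665
Area = |Σ|/2 = 332.5.

332.5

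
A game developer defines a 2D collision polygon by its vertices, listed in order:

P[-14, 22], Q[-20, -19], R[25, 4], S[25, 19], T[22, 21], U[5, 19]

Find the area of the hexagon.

1136

P→Q: (-14)(-19) − (-20)(22) = 706
Q→R: (-20)(4) − (25)(-19) = 395
R→S: (25)(19) − (25)(4) = 375
S→T: (25)(21) − (22)(19) = 107
T→U: (22)(19) − (5)(21) = 313
U→P: (5)(22) − (-14)(19) = 376
Σ = 2272
Area = |Σ|/2 = 1136.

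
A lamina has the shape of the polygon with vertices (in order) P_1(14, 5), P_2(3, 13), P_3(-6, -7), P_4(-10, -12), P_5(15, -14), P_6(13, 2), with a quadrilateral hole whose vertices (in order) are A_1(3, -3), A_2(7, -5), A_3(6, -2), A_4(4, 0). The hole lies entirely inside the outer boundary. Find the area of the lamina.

Outer boundary:
Σ = (167) + (57) + (2) + (320) + (212) + (37) = 795
Area = |Σ|/2 = 397.5.
Hole:
Apply Gauss's area formula: 2A = Σ (x_i·y_{i+1} − x_{i+1}·y_i), indices taken mod 4.
A_1→A_2: (3)(-5) − (7)(-3) = 6
A_2→A_3: (7)(-2) − (6)(-5) = 16
A_3→A_4: (6)(0) − (4)(-2) = 8
A_4→A_1: (4)(-3) − (3)(0) = -12
Σ = 18
Area = |Σ|/2 = 9.
Net area = 397.5 − 9 = 388.5.

388.5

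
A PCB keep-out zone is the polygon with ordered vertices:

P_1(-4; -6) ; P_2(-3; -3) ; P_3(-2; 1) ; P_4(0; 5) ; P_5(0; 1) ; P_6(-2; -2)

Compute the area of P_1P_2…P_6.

9.5

Apply the shoelace formula: 2A = Σ (x_i·y_{i+1} − x_{i+1}·y_i), indices taken mod 6.
Cross-terms: -6, -9, -10, 0, 2, 4  ⇒  Σ = -19
Area = |Σ|/2 = 9.5.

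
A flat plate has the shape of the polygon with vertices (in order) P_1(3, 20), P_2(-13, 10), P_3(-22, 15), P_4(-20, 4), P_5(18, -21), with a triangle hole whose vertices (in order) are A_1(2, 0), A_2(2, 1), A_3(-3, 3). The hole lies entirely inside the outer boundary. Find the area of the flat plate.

646.5

Outer boundary:
Apply Gauss's area formula: 2A = Σ (x_i·y_{i+1} − x_{i+1}·y_i), indices taken mod 5.
Σ = (290) + (25) + (212) + (348) + (423) = 1298
Area = |Σ|/2 = 649.
Hole:
Cross-terms: 2, 9, -6  ⇒  Σ = 5
Area = |Σ|/2 = 2.5.
Net area = 649 − 2.5 = 646.5.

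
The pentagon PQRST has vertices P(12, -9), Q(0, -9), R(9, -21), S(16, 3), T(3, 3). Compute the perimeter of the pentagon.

|PQ| = √((-12)² + (0)²) = √144 = 12
|QR| = √((9)² + (-12)²) = √225 = 15
|RS| = √((7)² + (24)²) = √625 = 25
|ST| = √((-13)² + (0)²) = √169 = 13
|TP| = √((9)² + (-12)²) = √225 = 15
Perimeter = 12 + 15 + 25 + 13 + 15 = 80.

80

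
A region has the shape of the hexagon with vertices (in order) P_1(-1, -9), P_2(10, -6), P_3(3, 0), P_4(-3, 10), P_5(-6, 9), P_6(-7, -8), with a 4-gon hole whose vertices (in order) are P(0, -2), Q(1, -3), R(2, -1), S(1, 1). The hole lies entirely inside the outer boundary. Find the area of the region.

Outer boundary:
Σ = (96) + (18) + (30) + (33) + (111) + (55) = 343
Area = |Σ|/2 = 171.5.
Hole:
Σ = (2) + (5) + (3) + (-2) = 8
Area = |Σ|/2 = 4.
Net area = 171.5 − 4 = 167.5.

167.5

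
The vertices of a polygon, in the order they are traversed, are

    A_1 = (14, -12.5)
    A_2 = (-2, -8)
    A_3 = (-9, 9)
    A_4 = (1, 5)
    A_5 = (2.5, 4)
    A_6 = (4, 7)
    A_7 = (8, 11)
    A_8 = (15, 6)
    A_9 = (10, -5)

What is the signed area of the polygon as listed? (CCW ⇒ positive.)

Apply Gauss's area formula: 2A = Σ (x_i·y_{i+1} − x_{i+1}·y_i), indices taken mod 9.
A_1→A_2: (14)(-8) − (-2)(-12.5) = -137
A_2→A_3: (-2)(9) − (-9)(-8) = -90
A_3→A_4: (-9)(5) − (1)(9) = -54
A_4→A_5: (1)(4) − (2.5)(5) = -8.5
A_5→A_6: (2.5)(7) − (4)(4) = 1.5
A_6→A_7: (4)(11) − (8)(7) = -12
A_7→A_8: (8)(6) − (15)(11) = -117
A_8→A_9: (15)(-5) − (10)(6) = -135
A_9→A_1: (10)(-12.5) − (14)(-5) = -55
Σ = -607
Signed area = Σ/2 = -303.5 (negative ⇒ clockwise traversal).

-303.5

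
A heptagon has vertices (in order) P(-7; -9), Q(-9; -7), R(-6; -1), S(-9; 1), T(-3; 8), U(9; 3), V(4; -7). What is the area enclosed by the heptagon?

Apply Gauss's area formula: 2A = Σ (x_i·y_{i+1} − x_{i+1}·y_i), indices taken mod 7.
Cross-terms: -32, -33, -15, -69, -81, -75, -85  ⇒  Σ = -390
Area = |Σ|/2 = 195.

195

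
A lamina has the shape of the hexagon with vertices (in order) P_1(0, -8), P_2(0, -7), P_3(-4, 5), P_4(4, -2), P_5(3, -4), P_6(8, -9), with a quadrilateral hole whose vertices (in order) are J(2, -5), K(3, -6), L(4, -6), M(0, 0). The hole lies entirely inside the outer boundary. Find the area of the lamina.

Outer boundary:
Σ = (0) + (-28) + (-12) + (-10) + (5) + (-64) = -109
Area = |Σ|/2 = 54.5.
Hole:
J→K: (2)(-6) − (3)(-5) = 3
K→L: (3)(-6) − (4)(-6) = 6
L→M: (4)(0) − (0)(-6) = 0
M→J: (0)(-5) − (2)(0) = 0
Σ = 9
Area = |Σ|/2 = 4.5.
Net area = 54.5 − 4.5 = 50.

50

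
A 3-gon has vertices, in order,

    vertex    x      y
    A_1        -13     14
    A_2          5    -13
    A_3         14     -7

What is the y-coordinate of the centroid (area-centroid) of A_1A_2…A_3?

-2

Apply Gauss's area formula. First the cross-terms c_i = x_i·y_{i+1} − x_{i+1}·y_i:
  99, 147, 105  ⇒  2A = 351, A = 175.5.
Then Σ (y_i + y_{i+1})·c_i = -2106, so ȳ = -2106 / (6·175.5) = -2.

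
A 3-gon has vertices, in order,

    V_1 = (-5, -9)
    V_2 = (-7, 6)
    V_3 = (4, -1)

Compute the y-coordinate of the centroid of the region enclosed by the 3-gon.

Apply the shoelace (surveyor's) formula. First the cross-terms c_i = x_i·y_{i+1} − x_{i+1}·y_i:
  -93, -17, -41  ⇒  2A = -151, A = -75.5.
Then Σ (y_i + y_{i+1})·c_i = 604, so ȳ = 604 / (6·(-75.5)) = -4/3.

-4/3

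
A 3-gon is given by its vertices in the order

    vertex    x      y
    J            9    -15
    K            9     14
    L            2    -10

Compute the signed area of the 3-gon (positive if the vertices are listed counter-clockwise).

101.5

Apply the shoelace formula: 2A = Σ (x_i·y_{i+1} − x_{i+1}·y_i), indices taken mod 3.
Σ = (261) + (-118) + (60) = 203
Signed area = Σ/2 = 101.5 (positive ⇒ counter-clockwise traversal).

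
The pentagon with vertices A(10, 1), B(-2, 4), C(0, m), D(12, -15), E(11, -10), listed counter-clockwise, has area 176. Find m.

-11

Write out the shoelace sum; only the two edges meeting at C involve m:
2·Area = [((-2)·m − 0·4) + (0·(-15) − 12·m)] + 198
       = -14·m + 198 = 352
⇒ m = -11.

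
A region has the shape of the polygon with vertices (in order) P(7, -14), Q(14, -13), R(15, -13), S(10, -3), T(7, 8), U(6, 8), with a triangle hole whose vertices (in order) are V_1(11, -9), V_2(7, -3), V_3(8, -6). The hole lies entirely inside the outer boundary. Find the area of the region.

83

Outer boundary:
Apply Gauss's area formula: 2A = Σ (x_i·y_{i+1} − x_{i+1}·y_i), indices taken mod 6.
P→Q: (7)(-13) − (14)(-14) = 105
Q→R: (14)(-13) − (15)(-13) = 13
R→S: (15)(-3) − (10)(-13) = 85
S→T: (10)(8) − (7)(-3) = 101
T→U: (7)(8) − (6)(8) = 8
U→P: (6)(-14) − (7)(8) = -140
Σ = 172
Area = |Σ|/2 = 86.
Hole:
Apply the shoelace (surveyor's) formula: 2A = Σ (x_i·y_{i+1} − x_{i+1}·y_i), indices taken mod 3.
Σ = (30) + (-18) + (-6) = 6
Area = |Σ|/2 = 3.
Net area = 86 − 3 = 83.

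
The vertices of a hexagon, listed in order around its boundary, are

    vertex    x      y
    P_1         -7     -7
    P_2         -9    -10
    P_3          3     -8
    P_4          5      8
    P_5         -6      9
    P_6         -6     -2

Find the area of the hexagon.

180

P_1→P_2: (-7)(-10) − (-9)(-7) = 7
P_2→P_3: (-9)(-8) − (3)(-10) = 102
P_3→P_4: (3)(8) − (5)(-8) = 64
P_4→P_5: (5)(9) − (-6)(8) = 93
P_5→P_6: (-6)(-2) − (-6)(9) = 66
P_6→P_1: (-6)(-7) − (-7)(-2) = 28
Σ = 360
Area = |Σ|/2 = 180.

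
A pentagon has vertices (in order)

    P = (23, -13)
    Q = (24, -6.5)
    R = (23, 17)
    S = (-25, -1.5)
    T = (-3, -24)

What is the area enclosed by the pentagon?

Apply the surveyor's formula: 2A = Σ (x_i·y_{i+1} − x_{i+1}·y_i), indices taken mod 5.
Σ = (162.5) + (557.5) + (390.5) + (595.5) + (591) = 2297
Area = |Σ|/2 = 1148.5.

1148.5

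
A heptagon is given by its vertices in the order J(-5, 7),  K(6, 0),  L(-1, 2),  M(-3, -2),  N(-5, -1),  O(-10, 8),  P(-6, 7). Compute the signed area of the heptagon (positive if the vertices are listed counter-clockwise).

-54

Apply the shoelace (surveyor's) formula: 2A = Σ (x_i·y_{i+1} − x_{i+1}·y_i), indices taken mod 7.
Σ = (-42) + (12) + (8) + (-7) + (-50) + (-22) + (-7) = -108
Signed area = Σ/2 = -54 (negative ⇒ clockwise traversal).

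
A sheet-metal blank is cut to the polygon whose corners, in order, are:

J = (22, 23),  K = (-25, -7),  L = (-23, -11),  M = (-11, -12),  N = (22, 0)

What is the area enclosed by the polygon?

Cross-terms: 421, 114, 155, 264, 506  ⇒  Σ = 1460
Area = |Σ|/2 = 730.

730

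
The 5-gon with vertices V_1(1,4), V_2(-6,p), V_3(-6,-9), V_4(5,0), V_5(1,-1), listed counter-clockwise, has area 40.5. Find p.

Write out the shoelace sum; only the two edges meeting at V_2 involve p:
2·Area = [(1·p − (-6)·4) + ((-6)·(-9) − (-6)·p)] + 45
       = 7·p + 123 = 81
⇒ p = -6.

-6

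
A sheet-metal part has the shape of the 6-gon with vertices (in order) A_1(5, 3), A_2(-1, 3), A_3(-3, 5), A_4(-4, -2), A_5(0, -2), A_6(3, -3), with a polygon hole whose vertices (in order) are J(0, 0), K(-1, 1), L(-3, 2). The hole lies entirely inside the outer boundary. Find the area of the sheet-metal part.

Outer boundary:
A_1→A_2: (5)(3) − (-1)(3) = 18
A_2→A_3: (-1)(5) − (-3)(3) = 4
A_3→A_4: (-3)(-2) − (-4)(5) = 26
A_4→A_5: (-4)(-2) − (0)(-2) = 8
A_5→A_6: (0)(-3) − (3)(-2) = 6
A_6→A_1: (3)(3) − (5)(-3) = 24
Σ = 86
Area = |Σ|/2 = 43.
Hole:
Apply Gauss's area formula: 2A = Σ (x_i·y_{i+1} − x_{i+1}·y_i), indices taken mod 3.
J→K: (0)(1) − (-1)(0) = 0
K→L: (-1)(2) − (-3)(1) = 1
L→J: (-3)(0) − (0)(2) = 0
Σ = 1
Area = |Σ|/2 = 0.5.
Net area = 43 − 0.5 = 42.5.

42.5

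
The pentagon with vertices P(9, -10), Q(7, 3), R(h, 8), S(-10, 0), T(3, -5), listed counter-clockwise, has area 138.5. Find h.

7

The doubled signed area Σ (x_i y_{i+1} − x_{i+1} y_i) is linear in h.
With h=0 it equals 298; the coefficient of h is -3 (from the two edges through R).
So -3·h + 298 = 2·138.5 = 277 ⇒ h = 7.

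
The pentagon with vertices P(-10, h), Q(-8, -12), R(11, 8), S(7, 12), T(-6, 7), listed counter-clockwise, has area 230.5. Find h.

The doubled signed area Σ (x_i y_{i+1} − x_{i+1} y_i) is linear in h.
With h=0 it equals 455; the coefficient of h is 2 (from the two edges through P).
So 2·h + 455 = 2·230.5 = 461 ⇒ h = 3.

3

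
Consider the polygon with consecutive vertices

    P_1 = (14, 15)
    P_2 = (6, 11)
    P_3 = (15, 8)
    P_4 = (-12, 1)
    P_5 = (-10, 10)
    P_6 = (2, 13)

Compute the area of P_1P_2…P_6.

177

Apply Gauss's area formula: 2A = Σ (x_i·y_{i+1} − x_{i+1}·y_i), indices taken mod 6.
Σ = (64) + (-117) + (111) + (-110) + (-150) + (-152) = -354
Area = |Σ|/2 = 177.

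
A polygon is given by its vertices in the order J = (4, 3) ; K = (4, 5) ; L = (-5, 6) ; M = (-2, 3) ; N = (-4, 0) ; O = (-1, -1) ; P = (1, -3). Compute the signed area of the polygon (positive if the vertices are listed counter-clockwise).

44.5

Σ = (8) + (49) + (-3) + (12) + (4) + (4) + (15) = 89
Signed area = Σ/2 = 44.5 (positive ⇒ counter-clockwise traversal).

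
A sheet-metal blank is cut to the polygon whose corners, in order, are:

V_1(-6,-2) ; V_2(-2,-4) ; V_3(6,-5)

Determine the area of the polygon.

Σ = (20) + (34) + (-42) = 12
Area = |Σ|/2 = 6.

6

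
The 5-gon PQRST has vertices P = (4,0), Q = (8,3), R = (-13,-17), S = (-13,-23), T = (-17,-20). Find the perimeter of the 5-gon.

74

|PQ| = √((4)² + (3)²) = √25 = 5
|QR| = √((-21)² + (-20)²) = √841 = 29
|RS| = √((0)² + (-6)²) = √36 = 6
|ST| = √((-4)² + (3)²) = √25 = 5
|TP| = √((21)² + (20)²) = √841 = 29
Perimeter = 5 + 29 + 6 + 5 + 29 = 74.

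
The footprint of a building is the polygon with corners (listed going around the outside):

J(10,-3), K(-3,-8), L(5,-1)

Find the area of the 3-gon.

Apply Gauss's area formula: 2A = Σ (x_i·y_{i+1} − x_{i+1}·y_i), indices taken mod 3.
Σ = (-89) + (43) + (-5) = -51
Area = |Σ|/2 = 25.5.

25.5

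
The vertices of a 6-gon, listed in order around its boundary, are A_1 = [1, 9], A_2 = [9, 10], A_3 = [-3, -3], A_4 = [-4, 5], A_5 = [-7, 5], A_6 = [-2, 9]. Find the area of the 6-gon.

Apply the shoelace formula: 2A = Σ (x_i·y_{i+1} − x_{i+1}·y_i), indices taken mod 6.
A_1→A_2: (1)(10) − (9)(9) = -71
A_2→A_3: (9)(-3) − (-3)(10) = 3
A_3→A_4: (-3)(5) − (-4)(-3) = -27
A_4→A_5: (-4)(5) − (-7)(5) = 15
A_5→A_6: (-7)(9) − (-2)(5) = -53
A_6→A_1: (-2)(9) − (1)(9) = -27
Σ = -160
Area = |Σ|/2 = 80.

80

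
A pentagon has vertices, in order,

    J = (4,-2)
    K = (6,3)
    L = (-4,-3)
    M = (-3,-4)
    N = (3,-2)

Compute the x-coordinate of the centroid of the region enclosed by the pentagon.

193/135

Apply the shoelace formula. First the cross-terms c_i = x_i·y_{i+1} − x_{i+1}·y_i:
  24, -6, 7, 18, 2  ⇒  2A = 45, A = 22.5.
Then Σ (x_i + x_{i+1})·c_i = 193, so x̄ = 193 / (6·22.5) = 193/135.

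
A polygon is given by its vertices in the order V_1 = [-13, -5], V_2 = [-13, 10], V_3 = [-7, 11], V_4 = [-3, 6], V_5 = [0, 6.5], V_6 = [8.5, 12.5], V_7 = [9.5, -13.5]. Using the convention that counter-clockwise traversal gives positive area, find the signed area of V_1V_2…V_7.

-404.125

Apply Gauss's area formula: 2A = Σ (x_i·y_{i+1} − x_{i+1}·y_i), indices taken mod 7.
Σ = (-195) + (-73) + (-9) + (-19.5) + (-55.25) + (-233.5) + (-223) = -808.25
Signed area = Σ/2 = -404.125 (negative ⇒ clockwise traversal).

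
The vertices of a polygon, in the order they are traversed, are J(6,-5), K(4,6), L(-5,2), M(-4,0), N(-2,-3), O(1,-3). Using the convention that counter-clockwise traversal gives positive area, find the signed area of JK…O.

Cross-terms: 56, 38, 8, 12, 9, 13  ⇒  Σ = 136
Signed area = Σ/2 = 68 (positive ⇒ counter-clockwise traversal).

68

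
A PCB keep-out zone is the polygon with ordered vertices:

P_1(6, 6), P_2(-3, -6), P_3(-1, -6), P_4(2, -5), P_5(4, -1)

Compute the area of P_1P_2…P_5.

29.5

Cross-terms: -18, 12, 17, 18, 30  ⇒  Σ = 59
Area = |Σ|/2 = 29.5.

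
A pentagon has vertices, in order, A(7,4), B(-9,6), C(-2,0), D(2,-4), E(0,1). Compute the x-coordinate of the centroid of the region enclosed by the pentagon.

Apply the surveyor's formula. First the cross-terms c_i = x_i·y_{i+1} − x_{i+1}·y_i:
  78, 12, 8, 2, -7  ⇒  2A = 93, A = 46.5.
Then Σ (x_i + x_{i+1})·c_i = -333, so x̄ = -333 / (6·46.5) = -37/31.

-37/31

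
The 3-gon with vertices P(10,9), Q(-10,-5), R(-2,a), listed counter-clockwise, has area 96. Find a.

-9

Write out the shoelace sum; only the two edges meeting at R involve a:
2·Area = [((-10)·a − (-2)·(-5)) + ((-2)·9 − 10·a)] + 40
       = -20·a + 12 = 192
⇒ a = -9.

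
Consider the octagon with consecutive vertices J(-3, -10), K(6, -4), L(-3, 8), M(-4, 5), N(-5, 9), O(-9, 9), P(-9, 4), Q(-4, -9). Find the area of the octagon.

Apply the shoelace (surveyor's) formula: 2A = Σ (x_i·y_{i+1} − x_{i+1}·y_i), indices taken mod 8.
J→K: (-3)(-4) − (6)(-10) = 72
K→L: (6)(8) − (-3)(-4) = 36
L→M: (-3)(5) − (-4)(8) = 17
M→N: (-4)(9) − (-5)(5) = -11
N→O: (-5)(9) − (-9)(9) = 36
O→P: (-9)(4) − (-9)(9) = 45
P→Q: (-9)(-9) − (-4)(4) = 97
Q→J: (-4)(-10) − (-3)(-9) = 13
Σ = 305
Area = |Σ|/2 = 152.5.

152.5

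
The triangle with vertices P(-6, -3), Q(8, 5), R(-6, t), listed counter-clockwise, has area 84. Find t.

Write out the shoelace sum; only the two edges meeting at R involve t:
2·Area = [(8·t − (-6)·5) + ((-6)·(-3) − (-6)·t)] + -6
       = 14·t + 42 = 168
⇒ t = 9.

9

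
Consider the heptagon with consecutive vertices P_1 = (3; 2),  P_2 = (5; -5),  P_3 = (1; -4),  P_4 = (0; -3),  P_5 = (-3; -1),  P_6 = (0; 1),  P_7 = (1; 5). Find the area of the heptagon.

34.5

Apply the surveyor's formula: 2A = Σ (x_i·y_{i+1} − x_{i+1}·y_i), indices taken mod 7.
Σ = (-25) + (-15) + (-3) + (-9) + (-3) + (-1) + (-13) = -69
Area = |Σ|/2 = 34.5.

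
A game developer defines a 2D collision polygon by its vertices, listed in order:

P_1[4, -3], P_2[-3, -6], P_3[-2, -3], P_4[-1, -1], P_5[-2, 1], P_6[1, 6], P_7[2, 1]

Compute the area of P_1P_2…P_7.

Cross-terms: -33, -3, -1, -3, -13, -11, -10  ⇒  Σ = -74
Area = |Σ|/2 = 37.

37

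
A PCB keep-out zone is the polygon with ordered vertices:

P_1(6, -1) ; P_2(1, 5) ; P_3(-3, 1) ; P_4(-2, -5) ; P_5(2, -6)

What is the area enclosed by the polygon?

60

P_1→P_2: (6)(5) − (1)(-1) = 31
P_2→P_3: (1)(1) − (-3)(5) = 16
P_3→P_4: (-3)(-5) − (-2)(1) = 17
P_4→P_5: (-2)(-6) − (2)(-5) = 22
P_5→P_1: (2)(-1) − (6)(-6) = 34
Σ = 120
Area = |Σ|/2 = 60.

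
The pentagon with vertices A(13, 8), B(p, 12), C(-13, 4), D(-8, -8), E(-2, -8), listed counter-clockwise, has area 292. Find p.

0

Write out the shoelace sum; only the two edges meeting at B involve p:
2·Area = [(13·12 − p·8) + (p·4 − (-13)·12)] + 272
       = -4·p + 584 = 584
⇒ p = 0.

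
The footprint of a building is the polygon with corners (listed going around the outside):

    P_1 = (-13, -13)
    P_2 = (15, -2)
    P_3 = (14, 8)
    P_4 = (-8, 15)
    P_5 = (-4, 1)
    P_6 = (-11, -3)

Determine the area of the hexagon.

411

Apply the shoelace (surveyor's) formula: 2A = Σ (x_i·y_{i+1} − x_{i+1}·y_i), indices taken mod 6.
Σ = (221) + (148) + (274) + (52) + (23) + (104) = 822
Area = |Σ|/2 = 411.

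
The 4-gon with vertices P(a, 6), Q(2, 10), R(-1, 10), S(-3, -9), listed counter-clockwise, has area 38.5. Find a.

The doubled signed area Σ (x_i y_{i+1} − x_{i+1} y_i) is linear in a.
With a=0 it equals 39; the coefficient of a is 19 (from the two edges through P).
So 19·a + 39 = 2·38.5 = 77 ⇒ a = 2.

2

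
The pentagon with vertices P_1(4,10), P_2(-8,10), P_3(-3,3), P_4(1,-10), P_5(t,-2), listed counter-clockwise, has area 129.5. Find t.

5

Write out the shoelace sum; only the two edges meeting at P_5 involve t:
2·Area = [(1·(-2) − t·(-10)) + (t·10 − 4·(-2))] + 153
       = 20·t + 159 = 259
⇒ t = 5.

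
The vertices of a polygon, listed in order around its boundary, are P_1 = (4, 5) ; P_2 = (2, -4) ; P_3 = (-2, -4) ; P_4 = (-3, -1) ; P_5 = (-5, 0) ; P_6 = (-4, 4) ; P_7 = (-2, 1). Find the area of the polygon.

Cross-terms: -26, -16, -10, -5, -20, 4, -14  ⇒  Σ = -87
Area = |Σ|/2 = 43.5.

43.5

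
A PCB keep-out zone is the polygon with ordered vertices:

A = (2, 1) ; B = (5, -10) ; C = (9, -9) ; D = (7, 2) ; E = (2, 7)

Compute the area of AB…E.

67

Apply the shoelace formula: 2A = Σ (x_i·y_{i+1} − x_{i+1}·y_i), indices taken mod 5.
Σ = (-25) + (45) + (81) + (45) + (-12) = 134
Area = |Σ|/2 = 67.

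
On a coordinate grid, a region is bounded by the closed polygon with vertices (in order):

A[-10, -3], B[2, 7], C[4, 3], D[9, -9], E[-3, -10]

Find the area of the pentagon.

178.5

Apply the shoelace (surveyor's) formula: 2A = Σ (x_i·y_{i+1} − x_{i+1}·y_i), indices taken mod 5.
Σ = (-64) + (-22) + (-63) + (-117) + (-91) = -357
Area = |Σ|/2 = 178.5.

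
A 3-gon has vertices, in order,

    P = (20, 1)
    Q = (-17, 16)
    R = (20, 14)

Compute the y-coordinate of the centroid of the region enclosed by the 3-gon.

Apply the surveyor's formula. First the cross-terms c_i = x_i·y_{i+1} − x_{i+1}·y_i:
  337, -558, -260  ⇒  2A = -481, A = -240.5.
Then Σ (y_i + y_{i+1})·c_i = -14911, so ȳ = -14911 / (6·(-240.5)) = 31/3.

31/3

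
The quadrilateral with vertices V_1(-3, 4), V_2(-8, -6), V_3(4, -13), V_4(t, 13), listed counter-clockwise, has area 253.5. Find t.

The doubled signed area Σ (x_i y_{i+1} − x_{i+1} y_i) is linear in t.
With t=0 it equals 269; the coefficient of t is 17 (from the two edges through V_4).
So 17·t + 269 = 2·253.5 = 507 ⇒ t = 14.

14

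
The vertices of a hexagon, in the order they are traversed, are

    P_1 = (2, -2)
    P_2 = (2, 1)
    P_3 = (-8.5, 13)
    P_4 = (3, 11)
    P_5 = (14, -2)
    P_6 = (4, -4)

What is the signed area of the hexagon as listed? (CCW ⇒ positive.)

Apply the shoelace formula: 2A = Σ (x_i·y_{i+1} − x_{i+1}·y_i), indices taken mod 6.
P_1→P_2: (2)(1) − (2)(-2) = 6
P_2→P_3: (2)(13) − (-8.5)(1) = 34.5
P_3→P_4: (-8.5)(11) − (3)(13) = -132.5
P_4→P_5: (3)(-2) − (14)(11) = -160
P_5→P_6: (14)(-4) − (4)(-2) = -48
P_6→P_1: (4)(-2) − (2)(-4) = 0
Σ = -300
Signed area = Σ/2 = -150 (negative ⇒ clockwise traversal).

-150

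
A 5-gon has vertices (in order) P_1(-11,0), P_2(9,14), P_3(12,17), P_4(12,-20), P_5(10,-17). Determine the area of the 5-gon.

Σ = (-154) + (-15) + (-444) + (-4) + (-187) = -804
Area = |Σ|/2 = 402.

402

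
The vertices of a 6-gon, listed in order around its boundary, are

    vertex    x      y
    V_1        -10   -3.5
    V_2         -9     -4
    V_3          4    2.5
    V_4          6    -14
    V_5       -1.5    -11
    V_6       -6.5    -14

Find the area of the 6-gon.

Σ = (8.5) + (-6.5) + (-71) + (-87) + (-50.5) + (-117.25) = -323.75
Area = |Σ|/2 = 161.875.

161.875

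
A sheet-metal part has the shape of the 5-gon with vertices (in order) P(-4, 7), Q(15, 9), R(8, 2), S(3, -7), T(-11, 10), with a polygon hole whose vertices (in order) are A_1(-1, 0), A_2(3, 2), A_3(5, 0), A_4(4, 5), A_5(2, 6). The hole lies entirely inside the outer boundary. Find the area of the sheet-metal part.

Outer boundary:
Cross-terms: -141, -42, -62, -47, -37  ⇒  Σ = -329
Area = |Σ|/2 = 164.5.
Hole:
Apply the shoelace formula: 2A = Σ (x_i·y_{i+1} − x_{i+1}·y_i), indices taken mod 5.
A_1→A_2: (-1)(2) − (3)(0) = -2
A_2→A_3: (3)(0) − (5)(2) = -10
A_3→A_4: (5)(5) − (4)(0) = 25
A_4→A_5: (4)(6) − (2)(5) = 14
A_5→A_1: (2)(0) − (-1)(6) = 6
Σ = 33
Area = |Σ|/2 = 16.5.
Net area = 164.5 − 16.5 = 148.

148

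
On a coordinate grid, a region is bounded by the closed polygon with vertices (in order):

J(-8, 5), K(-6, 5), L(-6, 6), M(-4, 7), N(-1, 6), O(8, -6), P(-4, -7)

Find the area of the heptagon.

Σ = (-10) + (-6) + (-18) + (-17) + (-42) + (-80) + (-76) = -249
Area = |Σ|/2 = 124.5.

124.5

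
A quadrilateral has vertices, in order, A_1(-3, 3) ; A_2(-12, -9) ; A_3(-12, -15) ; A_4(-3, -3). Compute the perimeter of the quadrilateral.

|A_1A_2| = √((-9)² + (-12)²) = √225 = 15
|A_2A_3| = √((0)² + (-6)²) = √36 = 6
|A_3A_4| = √((9)² + (12)²) = √225 = 15
|A_4A_1| = √((0)² + (6)²) = √36 = 6
Perimeter = 15 + 6 + 15 + 6 = 42.

42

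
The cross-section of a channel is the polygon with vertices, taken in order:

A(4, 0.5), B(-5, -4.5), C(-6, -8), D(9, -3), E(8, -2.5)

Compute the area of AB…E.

Cross-terms: -15.5, 13, 90, 1.5, 14  ⇒  Σ = 103
Area = |Σ|/2 = 51.5.

51.5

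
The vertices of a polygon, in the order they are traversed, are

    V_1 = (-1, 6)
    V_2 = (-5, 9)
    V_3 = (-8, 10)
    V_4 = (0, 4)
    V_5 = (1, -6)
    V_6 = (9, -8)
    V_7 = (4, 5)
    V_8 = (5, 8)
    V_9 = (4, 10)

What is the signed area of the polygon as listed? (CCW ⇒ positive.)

Apply the shoelace (surveyor's) formula: 2A = Σ (x_i·y_{i+1} − x_{i+1}·y_i), indices taken mod 9.
Cross-terms: 21, 22, -32, -4, 46, 77, 7, 18, 34  ⇒  Σ = 189
Signed area = Σ/2 = 94.5 (positive ⇒ counter-clockwise traversal).

94.5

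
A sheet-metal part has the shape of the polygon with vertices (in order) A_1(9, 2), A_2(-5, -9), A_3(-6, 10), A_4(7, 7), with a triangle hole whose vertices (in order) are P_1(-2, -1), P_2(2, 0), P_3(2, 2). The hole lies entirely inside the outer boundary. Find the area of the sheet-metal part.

164

Outer boundary:
Apply the shoelace formula: 2A = Σ (x_i·y_{i+1} − x_{i+1}·y_i), indices taken mod 4.
Cross-terms: -71, -104, -112, -49  ⇒  Σ = -336
Area = |Σ|/2 = 168.
Hole:
Cross-terms: 2, 4, 2  ⇒  Σ = 8
Area = |Σ|/2 = 4.
Net area = 168 − 4 = 164.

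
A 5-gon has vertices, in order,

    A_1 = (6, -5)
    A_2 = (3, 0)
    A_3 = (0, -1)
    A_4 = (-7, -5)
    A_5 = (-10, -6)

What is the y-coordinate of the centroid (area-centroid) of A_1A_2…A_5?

-296/83

Apply the shoelace formula. First the cross-terms c_i = x_i·y_{i+1} − x_{i+1}·y_i:
  15, -3, -7, -8, 86  ⇒  2A = 83, A = 41.5.
Then Σ (y_i + y_{i+1})·c_i = -888, so ȳ = -888 / (6·41.5) = -296/83.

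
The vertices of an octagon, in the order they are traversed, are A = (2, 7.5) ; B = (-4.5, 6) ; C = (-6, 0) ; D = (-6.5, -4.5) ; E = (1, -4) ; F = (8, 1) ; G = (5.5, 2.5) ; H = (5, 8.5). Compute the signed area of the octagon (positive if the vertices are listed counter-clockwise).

Σ = (45.75) + (36) + (27) + (30.5) + (33) + (14.5) + (34.25) + (20.5) = 241.5
Signed area = Σ/2 = 120.75 (positive ⇒ counter-clockwise traversal).

120.75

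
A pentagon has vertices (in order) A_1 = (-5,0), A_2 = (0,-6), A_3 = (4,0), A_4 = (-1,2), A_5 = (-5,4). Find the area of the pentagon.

Σ = (30) + (24) + (8) + (6) + (20) = 88
Area = |Σ|/2 = 44.

44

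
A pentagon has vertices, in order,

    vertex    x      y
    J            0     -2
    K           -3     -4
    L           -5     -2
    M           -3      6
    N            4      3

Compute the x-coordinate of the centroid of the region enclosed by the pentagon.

-353/291

Apply the shoelace (surveyor's) formula. First the cross-terms c_i = x_i·y_{i+1} − x_{i+1}·y_i:
  -6, -14, -36, -33, -8  ⇒  2A = -97, A = -48.5.
Then Σ (x_i + x_{i+1})·c_i = 353, so x̄ = 353 / (6·(-48.5)) = -353/291.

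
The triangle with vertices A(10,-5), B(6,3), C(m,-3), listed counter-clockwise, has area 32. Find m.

1

Write out the shoelace sum; only the two edges meeting at C involve m:
2·Area = [(6·(-3) − m·3) + (m·(-5) − 10·(-3))] + 60
       = -8·m + 72 = 64
⇒ m = 1.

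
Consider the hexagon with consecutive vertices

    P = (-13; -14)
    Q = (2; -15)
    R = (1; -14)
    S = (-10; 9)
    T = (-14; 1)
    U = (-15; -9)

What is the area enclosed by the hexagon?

Σ = (223) + (-13) + (-131) + (116) + (141) + (93) = 429
Area = |Σ|/2 = 214.5.

214.5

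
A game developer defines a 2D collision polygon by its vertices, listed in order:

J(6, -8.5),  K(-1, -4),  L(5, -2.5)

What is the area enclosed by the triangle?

18.75

J→K: (6)(-4) − (-1)(-8.5) = -32.5
K→L: (-1)(-2.5) − (5)(-4) = 22.5
L→J: (5)(-8.5) − (6)(-2.5) = -27.5
Σ = -37.5
Area = |Σ|/2 = 18.75.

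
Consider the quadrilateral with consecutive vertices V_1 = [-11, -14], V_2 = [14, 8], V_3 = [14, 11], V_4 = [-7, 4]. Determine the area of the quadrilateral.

Apply the shoelace formula: 2A = Σ (x_i·y_{i+1} − x_{i+1}·y_i), indices taken mod 4.
Σ = (108) + (42) + (133) + (142) = 425
Area = |Σ|/2 = 212.5.

212.5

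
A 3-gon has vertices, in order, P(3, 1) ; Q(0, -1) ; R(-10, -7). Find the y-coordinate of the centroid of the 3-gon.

Apply the surveyor's formula. First the cross-terms c_i = x_i·y_{i+1} − x_{i+1}·y_i:
  -3, -10, 11  ⇒  2A = -2, A = -1.
Then Σ (y_i + y_{i+1})·c_i = 14, so ȳ = 14 / (6·(-1)) = -7/3.

-7/3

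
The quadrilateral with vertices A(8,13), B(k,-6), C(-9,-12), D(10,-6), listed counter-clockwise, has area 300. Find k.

Write out the shoelace sum; only the two edges meeting at B involve k:
2·Area = [(8·(-6) − k·13) + (k·(-12) − (-9)·(-6))] + 352
       = -25·k + 250 = 600
⇒ k = -14.

-14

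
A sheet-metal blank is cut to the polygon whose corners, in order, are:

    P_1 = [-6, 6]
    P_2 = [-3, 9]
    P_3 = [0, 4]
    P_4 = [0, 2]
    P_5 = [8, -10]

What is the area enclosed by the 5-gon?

P_1→P_2: (-6)(9) − (-3)(6) = -36
P_2→P_3: (-3)(4) − (0)(9) = -12
P_3→P_4: (0)(2) − (0)(4) = 0
P_4→P_5: (0)(-10) − (8)(2) = -16
P_5→P_1: (8)(6) − (-6)(-10) = -12
Σ = -76
Area = |Σ|/2 = 38.

38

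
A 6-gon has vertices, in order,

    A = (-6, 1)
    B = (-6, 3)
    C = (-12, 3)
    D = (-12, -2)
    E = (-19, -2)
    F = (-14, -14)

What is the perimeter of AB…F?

|AB| = √((0)² + (2)²) = √4 = 2
|BC| = √((-6)² + (0)²) = √36 = 6
|CD| = √((0)² + (-5)²) = √25 = 5
|DE| = √((-7)² + (0)²) = √49 = 7
|EF| = √((5)² + (-12)²) = √169 = 13
|FA| = √((8)² + (15)²) = √289 = 17
Perimeter = 2 + 6 + 5 + 7 + 13 + 17 = 50.

50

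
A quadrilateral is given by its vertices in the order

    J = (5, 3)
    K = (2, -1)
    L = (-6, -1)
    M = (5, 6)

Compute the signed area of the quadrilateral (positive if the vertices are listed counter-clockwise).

Apply Gauss's area formula: 2A = Σ (x_i·y_{i+1} − x_{i+1}·y_i), indices taken mod 4.
J→K: (5)(-1) − (2)(3) = -11
K→L: (2)(-1) − (-6)(-1) = -8
L→M: (-6)(6) − (5)(-1) = -31
M→J: (5)(3) − (5)(6) = -15
Σ = -65
Signed area = Σ/2 = -32.5 (negative ⇒ clockwise traversal).

-32.5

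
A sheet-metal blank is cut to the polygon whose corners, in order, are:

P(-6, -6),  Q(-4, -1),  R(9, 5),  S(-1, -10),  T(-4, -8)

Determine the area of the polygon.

Apply the surveyor's formula: 2A = Σ (x_i·y_{i+1} − x_{i+1}·y_i), indices taken mod 5.
Cross-terms: -18, -11, -85, -32, -24  ⇒  Σ = -170
Area = |Σ|/2 = 85.

85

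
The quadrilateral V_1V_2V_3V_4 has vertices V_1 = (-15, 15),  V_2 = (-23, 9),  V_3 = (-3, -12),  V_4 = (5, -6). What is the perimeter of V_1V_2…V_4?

78

|V_1V_2| = √((-8)² + (-6)²) = √100 = 10
|V_2V_3| = √((20)² + (-21)²) = √841 = 29
|V_3V_4| = √((8)² + (6)²) = √100 = 10
|V_4V_1| = √((-20)² + (21)²) = √841 = 29
Perimeter = 10 + 29 + 10 + 29 = 78.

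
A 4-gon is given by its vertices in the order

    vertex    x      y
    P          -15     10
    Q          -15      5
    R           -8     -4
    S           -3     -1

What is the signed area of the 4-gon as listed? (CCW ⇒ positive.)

Apply the shoelace formula: 2A = Σ (x_i·y_{i+1} − x_{i+1}·y_i), indices taken mod 4.
Cross-terms: 75, 100, -4, -45  ⇒  Σ = 126
Signed area = Σ/2 = 63 (positive ⇒ counter-clockwise traversal).

63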